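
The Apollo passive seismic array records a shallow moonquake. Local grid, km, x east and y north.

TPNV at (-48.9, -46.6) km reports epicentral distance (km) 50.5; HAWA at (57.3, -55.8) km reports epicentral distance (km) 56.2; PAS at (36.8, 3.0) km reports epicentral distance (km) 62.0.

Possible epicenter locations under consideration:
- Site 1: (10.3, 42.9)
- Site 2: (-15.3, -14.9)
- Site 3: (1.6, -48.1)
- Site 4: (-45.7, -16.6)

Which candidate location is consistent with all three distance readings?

Site 3

For each candidate, compare |candidate − station| to the reported distance:
Site 1: residuals TPNV 56.8, HAWA 53.1, PAS 14.1 → max 56.8 km
Site 2: residuals TPNV 4.3, HAWA 27.1, PAS 6.9 → max 27.1 km
Site 3: residuals TPNV 0.0, HAWA 0.0, PAS 0.1 → max 0.1 km
Site 4: residuals TPNV 20.3, HAWA 54.0, PAS 22.8 → max 54.0 km
Only Site 3 has all residuals ≈ 0.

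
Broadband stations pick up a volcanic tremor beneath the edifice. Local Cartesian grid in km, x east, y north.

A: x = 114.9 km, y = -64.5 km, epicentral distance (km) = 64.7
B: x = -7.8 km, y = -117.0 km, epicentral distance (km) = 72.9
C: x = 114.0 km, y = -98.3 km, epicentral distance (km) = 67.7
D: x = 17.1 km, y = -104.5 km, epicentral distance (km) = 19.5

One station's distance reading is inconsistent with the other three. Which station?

Solve using three stations at a time. Using A, B, C (subtract circle equations pairwise → linear system) gives (x, y) ≈ (50.9, -73.8).
Distances from that point to each station vs reported:
  A: calculated 64.7 vs reported 64.7 → residual 0.0 km
  B: calculated 72.9 vs reported 72.9 → residual 0.0 km
  C: calculated 67.7 vs reported 67.7 → residual 0.0 km
  D: calculated 45.6 vs reported 19.5 → residual 26.1 km
A, B, C are mutually consistent (residuals ≈ 0); D is off by 26.1 km.

D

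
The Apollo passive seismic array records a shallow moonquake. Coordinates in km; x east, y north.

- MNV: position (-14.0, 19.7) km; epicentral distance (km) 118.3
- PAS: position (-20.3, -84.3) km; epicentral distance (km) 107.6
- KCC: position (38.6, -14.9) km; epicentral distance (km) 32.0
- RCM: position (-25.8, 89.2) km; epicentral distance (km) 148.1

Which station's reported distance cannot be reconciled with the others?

MNV

Solve using three stations at a time. Using PAS, KCC, RCM (subtract circle equations pairwise → linear system) gives (x, y) ≈ (69.1, -24.5).
Distances from that point to each station vs reported:
  MNV: calculated 94.1 vs reported 118.3 → residual 24.2 km
  PAS: calculated 107.6 vs reported 107.6 → residual 0.0 km
  KCC: calculated 32.0 vs reported 32.0 → residual 0.0 km
  RCM: calculated 148.1 vs reported 148.1 → residual 0.0 km
PAS, KCC, RCM are mutually consistent (residuals ≈ 0); MNV is off by 24.2 km.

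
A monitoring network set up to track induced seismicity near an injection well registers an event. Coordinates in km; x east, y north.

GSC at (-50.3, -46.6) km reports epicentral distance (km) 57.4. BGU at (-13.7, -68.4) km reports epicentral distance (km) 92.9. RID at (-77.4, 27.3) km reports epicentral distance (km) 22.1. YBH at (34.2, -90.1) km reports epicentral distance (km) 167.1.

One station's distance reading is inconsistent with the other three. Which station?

Solve using three stations at a time. Using GSC, BGU, RID (subtract circle equations pairwise → linear system) gives (x, y) ≈ (-65.4, 8.8).
Distances from that point to each station vs reported:
  GSC: calculated 57.4 vs reported 57.4 → residual 0.0 km
  BGU: calculated 92.9 vs reported 92.9 → residual 0.0 km
  RID: calculated 22.1 vs reported 22.1 → residual 0.0 km
  YBH: calculated 140.4 vs reported 167.1 → residual 26.7 km
GSC, BGU, RID are mutually consistent (residuals ≈ 0); YBH is off by 26.7 km.

YBH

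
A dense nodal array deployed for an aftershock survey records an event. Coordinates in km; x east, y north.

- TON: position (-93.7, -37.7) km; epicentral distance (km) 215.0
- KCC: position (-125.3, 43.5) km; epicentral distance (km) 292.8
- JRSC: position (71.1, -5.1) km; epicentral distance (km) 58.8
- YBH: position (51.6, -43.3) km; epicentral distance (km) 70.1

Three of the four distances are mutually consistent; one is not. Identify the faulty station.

Solve using three stations at a time. Using TON, JRSC, YBH (subtract circle equations pairwise → linear system) gives (x, y) ≈ (121.3, -35.7).
Distances from that point to each station vs reported:
  TON: calculated 215.0 vs reported 215.0 → residual 0.0 km
  KCC: calculated 259.0 vs reported 292.8 → residual 33.8 km
  JRSC: calculated 58.8 vs reported 58.8 → residual 0.0 km
  YBH: calculated 70.1 vs reported 70.1 → residual 0.0 km
TON, JRSC, YBH are mutually consistent (residuals ≈ 0); KCC is off by 33.8 km.

KCC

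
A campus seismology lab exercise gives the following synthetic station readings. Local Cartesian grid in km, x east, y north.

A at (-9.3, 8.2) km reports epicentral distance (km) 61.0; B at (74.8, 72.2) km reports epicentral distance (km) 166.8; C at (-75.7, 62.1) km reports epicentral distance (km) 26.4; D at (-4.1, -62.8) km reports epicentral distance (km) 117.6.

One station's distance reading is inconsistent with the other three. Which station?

B

Solve using three stations at a time. Using A, C, D (subtract circle equations pairwise → linear system) gives (x, y) ≈ (-61.4, 39.9).
Distances from that point to each station vs reported:
  A: calculated 61.0 vs reported 61.0 → residual 0.0 km
  B: calculated 140.0 vs reported 166.8 → residual 26.8 km
  C: calculated 26.4 vs reported 26.4 → residual 0.0 km
  D: calculated 117.6 vs reported 117.6 → residual 0.0 km
A, C, D are mutually consistent (residuals ≈ 0); B is off by 26.8 km.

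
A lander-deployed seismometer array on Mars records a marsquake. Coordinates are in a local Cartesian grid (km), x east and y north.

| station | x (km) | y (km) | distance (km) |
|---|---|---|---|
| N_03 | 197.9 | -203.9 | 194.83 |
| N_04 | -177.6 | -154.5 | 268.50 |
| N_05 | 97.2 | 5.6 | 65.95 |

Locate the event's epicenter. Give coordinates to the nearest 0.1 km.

Circle about each station: (x − 197.9)² + (y + 203.9)² = 194.83²; (x + 177.6)² + (y + 154.5)² = 268.50²; (x − 97.2)² + (y − 5.6)² = 65.95².
Subtracting the N_03 equation from the N_04 and N_05 equations removes the quadratic terms:
-751.0 x + 98.8 y = -59461.13
-201.4 x + 419.0 y = -37651.09
Solving the 2×2 system: x ≈ 71.9, y ≈ -55.3 km.

(71.9, -55.3)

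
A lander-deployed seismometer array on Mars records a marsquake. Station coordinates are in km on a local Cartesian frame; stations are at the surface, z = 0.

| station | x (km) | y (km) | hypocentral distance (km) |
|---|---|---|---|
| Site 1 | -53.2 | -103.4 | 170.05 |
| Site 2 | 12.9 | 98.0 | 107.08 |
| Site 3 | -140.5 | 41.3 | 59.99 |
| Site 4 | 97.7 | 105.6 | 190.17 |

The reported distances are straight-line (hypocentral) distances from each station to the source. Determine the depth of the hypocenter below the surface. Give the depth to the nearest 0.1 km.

16.3 km

Each station gives a sphere (x−x_i)² + (y−y_i)² + z² = d_i² (stations at z=0).
Subtracting the Site 1 sphere from Site 2 and Site 3: z² cancels, leaving linear equations in x and y:
132.2 x + 402.8 y = 13699.49
-174.6 x + 289.4 y = 33242.34
Solving: x ≈ -86.800, y ≈ 62.499 km (keep extra digits for the depth step; rounded: -86.8, 62.5).
Then from the Site 1 sphere: z² = 170.05² − (x + 53.2)² − (y + 103.4)² with x = -86.800, y = 62.499, so z ≈ 16.296 ≈ 16.3 km.
Check against Site 4 (with the unrounded solution): distance 190.17 ≈ 190.17 km. ✓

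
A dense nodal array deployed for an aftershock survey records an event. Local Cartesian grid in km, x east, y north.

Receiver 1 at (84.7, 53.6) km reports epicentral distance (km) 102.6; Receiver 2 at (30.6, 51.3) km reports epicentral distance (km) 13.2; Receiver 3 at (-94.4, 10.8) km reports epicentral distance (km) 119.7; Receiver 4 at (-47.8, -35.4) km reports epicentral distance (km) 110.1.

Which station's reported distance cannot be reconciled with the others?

Solve using three stations at a time. Using Receiver 2, Receiver 3, Receiver 4 (subtract circle equations pairwise → linear system) gives (x, y) ≈ (17.5, 53.2).
Distances from that point to each station vs reported:
  Receiver 1: calculated 67.2 vs reported 102.6 → residual 35.4 km
  Receiver 2: calculated 13.2 vs reported 13.2 → residual 0.0 km
  Receiver 3: calculated 119.7 vs reported 119.7 → residual 0.0 km
  Receiver 4: calculated 110.1 vs reported 110.1 → residual 0.0 km
Receiver 2, Receiver 3, Receiver 4 are mutually consistent (residuals ≈ 0); Receiver 1 is off by 35.4 km.

Receiver 1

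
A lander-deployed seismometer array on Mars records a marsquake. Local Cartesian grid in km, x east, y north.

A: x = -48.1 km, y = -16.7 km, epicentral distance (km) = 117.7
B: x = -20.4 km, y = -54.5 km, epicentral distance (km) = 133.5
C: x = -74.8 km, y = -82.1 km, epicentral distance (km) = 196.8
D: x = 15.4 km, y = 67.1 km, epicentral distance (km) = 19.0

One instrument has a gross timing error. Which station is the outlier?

Solve using three stations at a time. Using A, B, D (subtract circle equations pairwise → linear system) gives (x, y) ≈ (34.4, 67.2).
Distances from that point to each station vs reported:
  A: calculated 117.7 vs reported 117.7 → residual 0.0 km
  B: calculated 133.5 vs reported 133.5 → residual 0.0 km
  C: calculated 185.0 vs reported 196.8 → residual 11.8 km
  D: calculated 19.0 vs reported 19.0 → residual 0.0 km
A, B, D are mutually consistent (residuals ≈ 0); C is off by 11.8 km.

C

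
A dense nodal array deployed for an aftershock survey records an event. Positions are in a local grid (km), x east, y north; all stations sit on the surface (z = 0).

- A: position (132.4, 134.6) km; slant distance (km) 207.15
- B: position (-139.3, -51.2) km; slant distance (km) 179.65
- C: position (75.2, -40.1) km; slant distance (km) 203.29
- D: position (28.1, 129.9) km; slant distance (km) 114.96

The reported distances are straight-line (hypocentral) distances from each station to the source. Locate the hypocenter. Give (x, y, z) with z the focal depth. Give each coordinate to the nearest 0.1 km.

x ≈ -60.5 km, y ≈ 96.5 km, depth ≈ 65.2 km

Each station gives a sphere (x−x_i)² + (y−y_i)² + z² = d_i² (stations at z=0).
Subtracting the A sphere from B and C: z² cancels, leaving linear equations in x and y:
-543.4 x − 371.6 y = -2983.99
-114.4 x − 349.4 y = -26799.57
Solving: x ≈ -60.509, y ≈ 96.513 km (keep extra digits for the depth step; rounded: -60.5, 96.5).
Then from the A sphere: z² = 207.15² − (x − 132.4)² − (y − 134.6)² with x = -60.509, y = 96.513, so z ≈ 65.166 ≈ 65.2 km.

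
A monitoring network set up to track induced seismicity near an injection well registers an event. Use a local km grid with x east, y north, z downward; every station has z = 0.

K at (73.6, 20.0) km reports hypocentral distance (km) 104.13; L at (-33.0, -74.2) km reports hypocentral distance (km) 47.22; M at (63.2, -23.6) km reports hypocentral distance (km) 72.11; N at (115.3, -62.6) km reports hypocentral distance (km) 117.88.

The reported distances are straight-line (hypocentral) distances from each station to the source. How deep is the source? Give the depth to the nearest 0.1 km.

Each station gives a sphere (x−x_i)² + (y−y_i)² + z² = d_i² (stations at z=0).
Subtracting the K sphere from L and M: z² cancels, leaving linear equations in x and y:
-213.2 x − 188.4 y = 9391.01
-20.8 x − 87.2 y = 4377.44
Solving: x ≈ 0.396, y ≈ -50.295 km (keep extra digits for the depth step; rounded: 0.4, -50.3).
Then from the K sphere: z² = 104.13² − (x − 73.6)² − (y − 20.0)² with x = 0.396, y = -50.295, so z ≈ 23.299 ≈ 23.3 km.

depth ≈ 23.3 km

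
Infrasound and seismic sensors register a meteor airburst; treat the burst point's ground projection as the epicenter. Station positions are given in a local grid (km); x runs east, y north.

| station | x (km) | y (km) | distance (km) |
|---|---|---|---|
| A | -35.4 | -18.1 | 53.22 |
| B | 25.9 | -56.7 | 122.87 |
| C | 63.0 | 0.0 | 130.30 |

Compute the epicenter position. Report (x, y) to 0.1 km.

Circle about each station: (x + 35.4)² + (y + 18.1)² = 53.22²; (x − 25.9)² + (y + 56.7)² = 122.87²; (x − 63.0)² + y² = 130.30².
Subtracting the A equation from the B and C equations removes the quadratic terms:
122.6 x − 77.2 y = -9959.74
196.8 x + 36.2 y = -11757.49
Solving the 2×2 system: x ≈ -64.6, y ≈ 26.4 km.

-64.6 km east, 26.4 km north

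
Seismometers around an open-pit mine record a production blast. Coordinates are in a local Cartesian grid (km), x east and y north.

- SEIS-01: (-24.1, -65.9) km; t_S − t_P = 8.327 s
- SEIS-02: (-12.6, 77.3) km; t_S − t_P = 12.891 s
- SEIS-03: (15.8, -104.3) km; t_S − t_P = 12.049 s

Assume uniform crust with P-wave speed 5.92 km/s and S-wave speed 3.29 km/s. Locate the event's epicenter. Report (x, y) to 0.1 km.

(11.0, -15.2)

Distance from S−P lag: d = Δt · v_P v_S / (v_P − v_S) = Δt · (5.92·3.29)/(5.92−3.29) ≈ 7.4056·Δt.
So d_SEIS-01 = 61.67, d_SEIS-02 = 95.47, d_SEIS-03 = 89.23 km.
Circle about each station: (x + 24.1)² + (y + 65.9)² = 61.67²; (x + 12.6)² + (y − 77.3)² = 95.47²; (x − 15.8)² + (y + 104.3)² = 89.23².
Subtracting the SEIS-01 equation from the SEIS-02 and SEIS-03 equations removes the quadratic terms:
23.0 x + 286.4 y = -4100.90
79.8 x − 76.8 y = 2045.71
Solving the 2×2 system: x ≈ 11.0, y ≈ -15.2 km.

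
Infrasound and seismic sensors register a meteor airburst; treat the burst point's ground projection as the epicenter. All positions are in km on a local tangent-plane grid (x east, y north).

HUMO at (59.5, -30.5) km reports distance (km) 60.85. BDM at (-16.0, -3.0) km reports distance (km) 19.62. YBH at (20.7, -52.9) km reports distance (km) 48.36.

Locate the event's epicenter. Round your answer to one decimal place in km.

x ≈ 3.0 km, y ≈ -7.9 km

Circle about each station: (x − 59.5)² + (y + 30.5)² = 60.85²; (x + 16.0)² + (y + 3.0)² = 19.62²; (x − 20.7)² + (y + 52.9)² = 48.36².
Subtracting the HUMO equation from the BDM and YBH equations removes the quadratic terms:
-151.0 x + 55.0 y = -887.72
-77.6 x − 44.8 y = 120.43
Solving the 2×2 system: x ≈ 3.0, y ≈ -7.9 km.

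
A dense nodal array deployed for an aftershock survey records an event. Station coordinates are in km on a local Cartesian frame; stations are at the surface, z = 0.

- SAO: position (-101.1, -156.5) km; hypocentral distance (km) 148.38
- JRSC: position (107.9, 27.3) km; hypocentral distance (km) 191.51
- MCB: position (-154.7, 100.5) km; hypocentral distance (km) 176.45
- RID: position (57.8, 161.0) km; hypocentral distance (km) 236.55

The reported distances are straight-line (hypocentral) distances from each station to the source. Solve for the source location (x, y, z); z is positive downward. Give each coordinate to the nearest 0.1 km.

Each station gives a sphere (x−x_i)² + (y−y_i)² + z² = d_i² (stations at z=0).
Subtracting the SAO sphere from JRSC and MCB: z² cancels, leaving linear equations in x and y:
418.0 x + 367.6 y = -36985.22
-107.2 x + 514.0 y = -9799.10
Solving: x ≈ -60.601, y ≈ -31.703 km (keep extra digits for the depth step; rounded: -60.6, -31.7).
Then from the SAO sphere: z² = 148.38² − (x + 101.1)² − (y + 156.5)² with x = -60.601, y = -31.703, so z ≈ 69.298 ≈ 69.3 km.
Check against RID (with the unrounded solution): distance 236.55 ≈ 236.55 km. ✓

x ≈ -60.6 km, y ≈ -31.7 km, depth ≈ 69.3 km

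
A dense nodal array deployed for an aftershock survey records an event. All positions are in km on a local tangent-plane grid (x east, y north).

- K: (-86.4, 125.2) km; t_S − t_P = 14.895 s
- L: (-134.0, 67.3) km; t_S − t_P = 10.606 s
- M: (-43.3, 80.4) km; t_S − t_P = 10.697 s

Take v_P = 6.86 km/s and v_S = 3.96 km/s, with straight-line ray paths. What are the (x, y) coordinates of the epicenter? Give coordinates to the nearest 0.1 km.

(-76.9, -14.0)

Distance from S−P lag: d = Δt · v_P v_S / (v_P − v_S) = Δt · (6.86·3.96)/(6.86−3.96) ≈ 9.3674·Δt.
So d_K = 139.53, d_L = 99.35, d_M = 100.20 km.
Circle about each station: (x + 86.4)² + (y − 125.2)² = 139.53²; (x + 134.0)² + (y − 67.3)² = 99.35²; (x + 43.3)² + (y − 80.4)² = 100.20².
Subtracting pairs of circle equations eliminates x²+y² and gives linear equations (the radical axes):
-95.2 x − 115.8 y = 8943.49
86.2 x − 89.6 y = -5372.37
Solving the 2×2 system: x ≈ -76.9, y ≈ -14.0 km.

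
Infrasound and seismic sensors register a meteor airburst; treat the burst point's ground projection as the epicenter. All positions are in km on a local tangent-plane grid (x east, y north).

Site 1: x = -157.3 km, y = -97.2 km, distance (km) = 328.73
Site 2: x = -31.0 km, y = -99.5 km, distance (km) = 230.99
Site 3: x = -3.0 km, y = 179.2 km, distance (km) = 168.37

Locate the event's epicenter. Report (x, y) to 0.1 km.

x ≈ 125.5 km, y ≈ 70.4 km

Circle about each station: (x + 157.3)² + (y + 97.2)² = 328.73²; (x + 31.0)² + (y + 99.5)² = 230.99²; (x + 3.0)² + (y − 179.2)² = 168.37².
Subtracting pairs of circle equations eliminates x²+y² and gives linear equations (the radical axes):
252.6 x − 4.6 y = 31377.15
308.6 x + 552.8 y = 77645.47
Solving the 2×2 system: x ≈ 125.5, y ≈ 70.4 km.
Check against Site 1 (with the unrounded x, y): √((x + 157.3)²+(y + 97.2)²) = 328.73 ≈ 328.73 km. ✓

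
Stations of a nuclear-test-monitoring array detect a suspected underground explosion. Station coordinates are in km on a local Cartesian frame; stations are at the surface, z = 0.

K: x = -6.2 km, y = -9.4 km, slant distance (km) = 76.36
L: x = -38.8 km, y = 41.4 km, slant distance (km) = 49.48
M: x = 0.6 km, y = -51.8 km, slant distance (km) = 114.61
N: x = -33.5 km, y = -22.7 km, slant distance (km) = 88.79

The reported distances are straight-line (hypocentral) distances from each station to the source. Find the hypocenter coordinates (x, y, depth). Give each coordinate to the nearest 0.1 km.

(-16.1, 53.4, 42.3)

Each station gives a sphere (x−x_i)² + (y−y_i)² + z² = d_i² (stations at z=0).
Subtracting the K sphere from L and M: z² cancels, leaving linear equations in x and y:
-65.2 x + 101.6 y = 6475.18
13.6 x − 84.8 y = -4747.80
Solving: x ≈ -16.088, y ≈ 53.408 km (keep extra digits for the depth step; rounded: -16.1, 53.4).
Then from the K sphere: z² = 76.36² − (x + 6.2)² − (y + 9.4)² with x = -16.088, y = 53.408, so z ≈ 42.287 ≈ 42.3 km.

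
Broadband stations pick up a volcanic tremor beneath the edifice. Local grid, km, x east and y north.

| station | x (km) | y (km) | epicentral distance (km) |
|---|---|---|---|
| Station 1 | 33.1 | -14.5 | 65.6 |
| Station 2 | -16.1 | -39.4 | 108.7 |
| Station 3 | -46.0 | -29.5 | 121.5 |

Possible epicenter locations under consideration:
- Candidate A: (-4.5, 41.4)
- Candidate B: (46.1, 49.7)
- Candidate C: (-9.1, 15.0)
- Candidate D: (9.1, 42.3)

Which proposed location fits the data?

Candidate B

For each candidate, compare |candidate − station| to the reported distance:
Candidate A: residuals Station 1 1.8, Station 2 27.1, Station 3 39.3 → max 39.3 km
Candidate B: residuals Station 1 0.1, Station 2 0.0, Station 3 0.0 → max 0.1 km
Candidate C: residuals Station 1 14.1, Station 2 53.9, Station 3 63.7 → max 63.7 km
Candidate D: residuals Station 1 3.9, Station 2 23.2, Station 3 31.0 → max 31.0 km
Only Candidate B has all residuals ≈ 0.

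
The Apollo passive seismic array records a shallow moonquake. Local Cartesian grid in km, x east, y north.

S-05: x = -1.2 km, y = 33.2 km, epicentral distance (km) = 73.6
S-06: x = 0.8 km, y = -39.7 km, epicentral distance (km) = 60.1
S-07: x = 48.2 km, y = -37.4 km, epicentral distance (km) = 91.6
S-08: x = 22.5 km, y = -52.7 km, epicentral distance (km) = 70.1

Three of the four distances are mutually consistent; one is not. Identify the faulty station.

S-06

Solve using three stations at a time. Using S-05, S-07, S-08 (subtract circle equations pairwise → linear system) gives (x, y) ≈ (-42.8, -27.4).
Distances from that point to each station vs reported:
  S-05: calculated 73.5 vs reported 73.6 → residual 0.1 km
  S-06: calculated 45.3 vs reported 60.1 → residual 14.8 km
  S-07: calculated 91.5 vs reported 91.6 → residual 0.1 km
  S-08: calculated 70.0 vs reported 70.1 → residual 0.1 km
S-05, S-07, S-08 are mutually consistent (residuals ≈ 0); S-06 is off by 14.8 km.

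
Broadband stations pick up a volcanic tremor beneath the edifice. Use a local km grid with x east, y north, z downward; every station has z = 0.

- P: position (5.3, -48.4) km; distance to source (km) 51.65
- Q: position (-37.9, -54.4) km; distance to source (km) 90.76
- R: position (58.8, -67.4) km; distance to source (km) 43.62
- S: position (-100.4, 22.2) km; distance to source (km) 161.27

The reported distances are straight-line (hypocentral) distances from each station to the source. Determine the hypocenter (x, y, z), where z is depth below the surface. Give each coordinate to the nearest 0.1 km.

(46.3, -37.9, 29.6)

Each station gives a sphere (x−x_i)² + (y−y_i)² + z² = d_i² (stations at z=0).
Subtracting the P sphere from Q and R: z² cancels, leaving linear equations in x and y:
-86.4 x − 12.0 y = -3544.54
107.0 x − 38.0 y = 6394.57
Solving: x ≈ 46.293, y ≈ -37.928 km (keep extra digits for the depth step; rounded: 46.3, -37.9).
Then from the P sphere: z² = 51.65² − (x − 5.3)² − (y + 48.4)² with x = 46.293, y = -37.928, so z ≈ 29.625 ≈ 29.6 km.
Check against S (with the unrounded solution): distance 161.28 ≈ 161.27 km. ✓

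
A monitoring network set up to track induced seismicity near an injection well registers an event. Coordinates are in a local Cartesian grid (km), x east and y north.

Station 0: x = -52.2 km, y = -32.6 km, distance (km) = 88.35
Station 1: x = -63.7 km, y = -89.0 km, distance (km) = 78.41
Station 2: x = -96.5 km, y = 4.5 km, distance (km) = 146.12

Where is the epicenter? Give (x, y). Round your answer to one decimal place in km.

Circle about each station: (x + 52.2)² + (y + 32.6)² = 88.35²; (x + 63.7)² + (y + 89.0)² = 78.41²; (x + 96.5)² + (y − 4.5)² = 146.12².
Subtracting the Station 0 equation from the Station 1 and Station 2 equations removes the quadratic terms:
-23.0 x − 112.8 y = 9848.68
-88.6 x + 74.2 y = -8000.43
Solving the 2×2 system: x ≈ 14.7, y ≈ -90.3 km.
Check against Station 0 (with the unrounded x, y): √((x + 52.2)²+(y + 32.6)²) = 88.33 ≈ 88.35 km. ✓

x ≈ 14.7 km, y ≈ -90.3 km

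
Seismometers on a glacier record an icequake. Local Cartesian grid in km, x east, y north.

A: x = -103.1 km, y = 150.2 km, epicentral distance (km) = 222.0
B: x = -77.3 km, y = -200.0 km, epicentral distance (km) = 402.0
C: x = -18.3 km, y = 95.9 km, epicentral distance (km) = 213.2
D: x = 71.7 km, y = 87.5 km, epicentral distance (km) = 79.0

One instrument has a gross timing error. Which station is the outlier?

Solve using three stations at a time. Using A, B, D (subtract circle equations pairwise → linear system) gives (x, y) ≈ (118.9, 150.9).
Distances from that point to each station vs reported:
  A: calculated 222.0 vs reported 222.0 → residual 0.0 km
  B: calculated 402.0 vs reported 402.0 → residual 0.0 km
  C: calculated 147.8 vs reported 213.2 → residual 65.4 km
  D: calculated 79.0 vs reported 79.0 → residual 0.0 km
A, B, D are mutually consistent (residuals ≈ 0); C is off by 65.4 km.

C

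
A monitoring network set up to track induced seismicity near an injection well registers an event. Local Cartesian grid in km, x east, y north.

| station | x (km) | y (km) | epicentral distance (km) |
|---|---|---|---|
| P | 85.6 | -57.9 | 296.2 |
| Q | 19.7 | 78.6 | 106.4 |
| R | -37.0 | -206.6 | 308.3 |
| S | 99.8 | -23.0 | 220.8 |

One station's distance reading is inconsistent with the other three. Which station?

Solve using three stations at a time. Using Q, R, S (subtract circle equations pairwise → linear system) gives (x, y) ≈ (-84.9, 98.0).
Distances from that point to each station vs reported:
  P: calculated 231.0 vs reported 296.2 → residual 65.2 km
  Q: calculated 106.4 vs reported 106.4 → residual 0.0 km
  R: calculated 308.3 vs reported 308.3 → residual 0.0 km
  S: calculated 220.8 vs reported 220.8 → residual 0.0 km
Q, R, S are mutually consistent (residuals ≈ 0); P is off by 65.2 km.

P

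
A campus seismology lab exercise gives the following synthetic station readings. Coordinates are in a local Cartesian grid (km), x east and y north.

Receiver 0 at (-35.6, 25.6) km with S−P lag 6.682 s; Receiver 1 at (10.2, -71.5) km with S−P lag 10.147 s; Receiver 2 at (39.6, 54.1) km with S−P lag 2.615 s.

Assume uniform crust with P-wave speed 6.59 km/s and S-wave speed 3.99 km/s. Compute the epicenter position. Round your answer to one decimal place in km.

Distance from S−P lag: d = Δt · v_P v_S / (v_P − v_S) = Δt · (6.59·3.99)/(6.59−3.99) ≈ 10.1131·Δt.
So d_Receiver 0 = 67.58, d_Receiver 1 = 102.62, d_Receiver 2 = 26.45 km.
Circle about each station: (x + 35.6)² + (y − 25.6)² = 67.58²; (x − 10.2)² + (y + 71.5)² = 102.62²; (x − 39.6)² + (y − 54.1)² = 26.45².
Subtracting the Receiver 0 equation from the Receiver 1 and Receiver 2 equations removes the quadratic terms:
91.6 x − 194.2 y = -2670.24
150.4 x + 57.0 y = 6439.70
Solving the 2×2 system: x ≈ 31.9, y ≈ 28.8 km.
Check against Receiver 0 (with the unrounded x, y): √((x + 35.6)²+(y − 25.6)²) = 67.58 ≈ 67.58 km. ✓

31.9 km east, 28.8 km north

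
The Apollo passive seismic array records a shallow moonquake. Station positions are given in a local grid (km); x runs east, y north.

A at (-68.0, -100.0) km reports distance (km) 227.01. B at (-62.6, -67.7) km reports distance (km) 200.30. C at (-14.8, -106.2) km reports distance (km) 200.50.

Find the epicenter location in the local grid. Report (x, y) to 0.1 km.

x ≈ 85.0 km, y ≈ 67.7 km

Circle about each station: (x + 68.0)² + (y + 100.0)² = 227.01²; (x + 62.6)² + (y + 67.7)² = 200.30²; (x + 14.8)² + (y + 106.2)² = 200.50².
Subtracting the A equation from the B and C equations removes the quadratic terms:
10.8 x + 64.6 y = 5291.50
106.4 x − 12.4 y = 8206.77
Solving the 2×2 system: x ≈ 85.0, y ≈ 67.7 km.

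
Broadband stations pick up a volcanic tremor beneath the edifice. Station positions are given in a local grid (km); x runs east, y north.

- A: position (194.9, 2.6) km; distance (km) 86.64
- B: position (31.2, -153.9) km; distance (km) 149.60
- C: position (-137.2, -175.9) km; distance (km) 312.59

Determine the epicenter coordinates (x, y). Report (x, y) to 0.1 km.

Circle about each station: (x − 194.9)² + (y − 2.6)² = 86.64²; (x − 31.2)² + (y + 153.9)² = 149.60²; (x + 137.2)² + (y + 175.9)² = 312.59².
Subtracting the A equation from the B and C equations removes the quadratic terms:
-327.4 x − 313.0 y = -28207.79
-664.2 x − 357.0 y = -78434.14
Solving the 2×2 system: x ≈ 159.1, y ≈ -76.3 km.

x ≈ 159.1 km, y ≈ -76.3 km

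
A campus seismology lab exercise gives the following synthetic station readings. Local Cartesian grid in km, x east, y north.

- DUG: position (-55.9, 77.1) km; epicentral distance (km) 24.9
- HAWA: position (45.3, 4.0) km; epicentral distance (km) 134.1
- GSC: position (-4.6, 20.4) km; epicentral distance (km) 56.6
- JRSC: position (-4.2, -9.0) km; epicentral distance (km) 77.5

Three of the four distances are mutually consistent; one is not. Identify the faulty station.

HAWA

Solve using three stations at a time. Using DUG, GSC, JRSC (subtract circle equations pairwise → linear system) gives (x, y) ≈ (-51.0, 52.7).
Distances from that point to each station vs reported:
  DUG: calculated 24.9 vs reported 24.9 → residual 0.0 km
  HAWA: calculated 108.0 vs reported 134.1 → residual 26.1 km
  GSC: calculated 56.6 vs reported 56.6 → residual 0.0 km
  JRSC: calculated 77.5 vs reported 77.5 → residual 0.0 km
DUG, GSC, JRSC are mutually consistent (residuals ≈ 0); HAWA is off by 26.1 km.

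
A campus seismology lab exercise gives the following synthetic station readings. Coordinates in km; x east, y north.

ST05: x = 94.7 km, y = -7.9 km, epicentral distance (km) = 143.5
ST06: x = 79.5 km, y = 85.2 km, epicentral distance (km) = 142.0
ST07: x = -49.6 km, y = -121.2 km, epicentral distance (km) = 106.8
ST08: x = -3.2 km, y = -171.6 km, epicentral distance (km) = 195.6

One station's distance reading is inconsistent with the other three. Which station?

Solve using three stations at a time. Using ST05, ST06, ST08 (subtract circle equations pairwise → linear system) gives (x, y) ≈ (-46.2, 19.2).
Distances from that point to each station vs reported:
  ST05: calculated 143.5 vs reported 143.5 → residual 0.0 km
  ST06: calculated 142.0 vs reported 142.0 → residual 0.0 km
  ST07: calculated 140.4 vs reported 106.8 → residual 33.6 km
  ST08: calculated 195.6 vs reported 195.6 → residual 0.0 km
ST05, ST06, ST08 are mutually consistent (residuals ≈ 0); ST07 is off by 33.6 km.

ST07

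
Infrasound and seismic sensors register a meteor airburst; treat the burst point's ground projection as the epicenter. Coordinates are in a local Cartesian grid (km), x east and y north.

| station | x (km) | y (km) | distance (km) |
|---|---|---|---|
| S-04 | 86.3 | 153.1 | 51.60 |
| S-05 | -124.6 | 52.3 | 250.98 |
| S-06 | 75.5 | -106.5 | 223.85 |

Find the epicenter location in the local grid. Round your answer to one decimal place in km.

Circle about each station: (x − 86.3)² + (y − 153.1)² = 51.60²; (x + 124.6)² + (y − 52.3)² = 250.98²; (x − 75.5)² + (y + 106.5)² = 223.85².
Subtracting pairs of circle equations eliminates x²+y² and gives linear equations (the radical axes):
-421.8 x − 201.6 y = -72955.25
-21.6 x − 519.2 y = -61291.06
Solving the 2×2 system: x ≈ 118.9, y ≈ 113.1 km.

x ≈ 118.9 km, y ≈ 113.1 km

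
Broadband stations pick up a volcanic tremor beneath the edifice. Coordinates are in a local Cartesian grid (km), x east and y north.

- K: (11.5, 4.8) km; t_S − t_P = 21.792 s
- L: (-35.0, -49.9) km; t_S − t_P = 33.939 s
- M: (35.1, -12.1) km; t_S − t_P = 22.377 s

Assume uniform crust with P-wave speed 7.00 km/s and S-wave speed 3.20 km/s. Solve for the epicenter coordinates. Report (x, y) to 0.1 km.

85.5 km east, 109.8 km north

Distance from S−P lag: d = Δt · v_P v_S / (v_P − v_S) = Δt · (7.00·3.20)/(7.00−3.20) ≈ 5.8947·Δt.
So d_K = 128.46, d_L = 200.06, d_M = 131.91 km.
Circle about each station: (x − 11.5)² + (y − 4.8)² = 128.46²; (x + 35.0)² + (y + 49.9)² = 200.06²; (x − 35.1)² + (y + 12.1)² = 131.91².
Subtracting the K equation from the L and M equations removes the quadratic terms:
-93.0 x − 109.4 y = -19962.31
47.2 x − 33.8 y = 324.85
Solving the 2×2 system: x ≈ 85.5, y ≈ 109.8 km.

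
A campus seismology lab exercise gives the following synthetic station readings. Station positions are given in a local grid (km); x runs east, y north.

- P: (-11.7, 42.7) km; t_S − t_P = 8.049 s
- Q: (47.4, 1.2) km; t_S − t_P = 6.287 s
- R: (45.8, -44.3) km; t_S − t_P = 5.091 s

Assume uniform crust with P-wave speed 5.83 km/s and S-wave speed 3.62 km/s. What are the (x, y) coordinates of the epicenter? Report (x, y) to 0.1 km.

Distance from S−P lag: d = Δt · v_P v_S / (v_P − v_S) = Δt · (5.83·3.62)/(5.83−3.62) ≈ 9.5496·Δt.
So d_P = 76.86, d_Q = 60.04, d_R = 48.62 km.
Circle about each station: (x + 11.7)² + (y − 42.7)² = 76.86²; (x − 47.4)² + (y − 1.2)² = 60.04²; (x − 45.8)² + (y + 44.3)² = 48.62².
Subtracting pairs of circle equations eliminates x²+y² and gives linear equations (the radical axes):
118.2 x − 83.0 y = 2590.68
115.0 x − 174.0 y = 5643.51
Solving the 2×2 system: x ≈ -1.6, y ≈ -33.5 km.

(-1.6, -33.5)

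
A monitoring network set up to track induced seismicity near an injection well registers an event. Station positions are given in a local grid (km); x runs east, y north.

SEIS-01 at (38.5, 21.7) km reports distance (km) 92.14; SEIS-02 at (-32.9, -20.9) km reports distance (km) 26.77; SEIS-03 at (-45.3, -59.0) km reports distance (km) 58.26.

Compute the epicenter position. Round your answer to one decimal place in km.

Circle about each station: (x − 38.5)² + (y − 21.7)² = 92.14²; (x + 32.9)² + (y + 20.9)² = 26.77²; (x + 45.3)² + (y + 59.0)² = 58.26².
Subtracting the SEIS-01 equation from the SEIS-02 and SEIS-03 equations removes the quadratic terms:
-142.8 x − 85.2 y = 7339.23
-167.6 x − 161.4 y = 8675.50
Solving the 2×2 system: x ≈ -50.8, y ≈ -1.0 km.
Check against SEIS-01 (with the unrounded x, y): √((x − 38.5)²+(y − 21.7)²) = 92.14 ≈ 92.14 km. ✓

(-50.8, -1.0)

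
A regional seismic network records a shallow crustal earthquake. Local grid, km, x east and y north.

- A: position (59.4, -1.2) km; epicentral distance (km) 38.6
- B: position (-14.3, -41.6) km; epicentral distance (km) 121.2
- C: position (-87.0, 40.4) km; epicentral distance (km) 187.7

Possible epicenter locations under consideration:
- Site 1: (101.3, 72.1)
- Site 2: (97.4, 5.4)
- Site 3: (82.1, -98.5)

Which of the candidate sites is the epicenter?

Site 2

For each candidate, compare |candidate − station| to the reported distance:
Site 1: residuals A 45.8, B 40.9, C 3.2 → max 45.8 km
Site 2: residuals A 0.0, B 0.0, C 0.0 → max 0.0 km
Site 3: residuals A 61.3, B 9.3, C 31.1 → max 61.3 km
Only Site 2 has all residuals ≈ 0.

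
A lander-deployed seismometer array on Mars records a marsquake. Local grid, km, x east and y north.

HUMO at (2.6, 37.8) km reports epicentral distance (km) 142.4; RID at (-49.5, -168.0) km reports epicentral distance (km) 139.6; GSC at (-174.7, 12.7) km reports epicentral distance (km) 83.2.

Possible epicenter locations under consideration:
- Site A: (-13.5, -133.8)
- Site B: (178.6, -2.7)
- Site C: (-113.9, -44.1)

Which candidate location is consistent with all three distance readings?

Site C

For each candidate, compare |candidate − station| to the reported distance:
Site A: residuals HUMO 30.0, RID 89.9, GSC 134.6 → max 134.6 km
Site B: residuals HUMO 38.2, RID 142.1, GSC 270.4 → max 270.4 km
Site C: residuals HUMO 0.0, RID 0.0, GSC 0.0 → max 0.0 km
Only Site C has all residuals ≈ 0.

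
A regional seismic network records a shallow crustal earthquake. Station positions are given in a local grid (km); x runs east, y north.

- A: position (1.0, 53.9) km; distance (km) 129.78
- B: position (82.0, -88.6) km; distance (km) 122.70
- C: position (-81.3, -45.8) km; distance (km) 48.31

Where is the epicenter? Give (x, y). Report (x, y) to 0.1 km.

Circle about each station: (x − 1.0)² + (y − 53.9)² = 129.78²; (x − 82.0)² + (y + 88.6)² = 122.70²; (x + 81.3)² + (y + 45.8)² = 48.31².
Subtracting the A equation from the B and C equations removes the quadratic terms:
162.0 x − 285.0 y = 13455.31
-164.6 x − 199.4 y = 20310.11
Solving the 2×2 system: x ≈ -39.2, y ≈ -69.5 km.

x ≈ -39.2 km, y ≈ -69.5 km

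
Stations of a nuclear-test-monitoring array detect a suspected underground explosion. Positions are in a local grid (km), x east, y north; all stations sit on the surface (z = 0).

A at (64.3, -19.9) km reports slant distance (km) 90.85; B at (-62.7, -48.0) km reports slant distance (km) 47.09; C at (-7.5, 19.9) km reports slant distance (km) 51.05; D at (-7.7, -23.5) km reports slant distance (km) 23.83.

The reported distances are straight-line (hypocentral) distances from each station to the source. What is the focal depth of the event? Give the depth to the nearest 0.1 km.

Each station gives a sphere (x−x_i)² + (y−y_i)² + z² = d_i² (stations at z=0).
Subtracting the A sphere from B and C: z² cancels, leaving linear equations in x and y:
-254.0 x − 56.2 y = 7741.04
-143.6 x + 79.6 y = 1569.38
Solving: x ≈ -24.900, y ≈ -25.204 km (keep extra digits for the depth step; rounded: -24.9, -25.2).
Then from the A sphere: z² = 90.85² − (x − 64.3)² − (y + 19.9)² with x = -24.900, y = -25.204, so z ≈ 16.400 ≈ 16.4 km.
Check against D (with the unrounded solution): distance 23.83 ≈ 23.83 km. ✓

16.4 km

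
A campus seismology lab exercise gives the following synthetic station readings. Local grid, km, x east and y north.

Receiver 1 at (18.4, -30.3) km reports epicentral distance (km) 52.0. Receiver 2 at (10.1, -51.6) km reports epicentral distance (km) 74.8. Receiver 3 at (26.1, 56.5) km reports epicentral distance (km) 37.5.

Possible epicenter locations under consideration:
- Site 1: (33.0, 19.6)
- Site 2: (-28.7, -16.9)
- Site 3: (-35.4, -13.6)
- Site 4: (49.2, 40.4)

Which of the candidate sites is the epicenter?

For each candidate, compare |candidate − station| to the reported distance:
Site 1: residuals Receiver 1 0.0, Receiver 2 0.0, Receiver 3 0.0 → max 0.0 km
Site 2: residuals Receiver 1 3.0, Receiver 2 22.7, Receiver 3 54.1 → max 54.1 km
Site 3: residuals Receiver 1 4.3, Receiver 2 15.5, Receiver 3 55.8 → max 55.8 km
Site 4: residuals Receiver 1 25.1, Receiver 2 25.2, Receiver 3 9.3 → max 25.2 km
Only Site 1 has all residuals ≈ 0.

Site 1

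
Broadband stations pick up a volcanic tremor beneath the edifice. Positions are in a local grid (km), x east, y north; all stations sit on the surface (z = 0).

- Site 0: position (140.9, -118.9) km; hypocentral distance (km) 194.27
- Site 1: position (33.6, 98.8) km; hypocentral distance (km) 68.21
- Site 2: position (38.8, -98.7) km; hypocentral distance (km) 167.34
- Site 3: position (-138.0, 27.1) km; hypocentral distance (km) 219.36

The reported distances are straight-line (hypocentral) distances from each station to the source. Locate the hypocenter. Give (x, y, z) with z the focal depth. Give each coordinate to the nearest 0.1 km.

Each station gives a sphere (x−x_i)² + (y−y_i)² + z² = d_i² (stations at z=0).
Subtracting the Site 0 sphere from Site 1 and Site 2: z² cancels, leaving linear equations in x and y:
-214.6 x + 435.4 y = 9988.61
-204.2 x + 40.4 y = -13004.73
Solving: x ≈ 75.597, y ≈ 60.201 km (keep extra digits for the depth step; rounded: 75.6, 60.2).
Then from the Site 0 sphere: z² = 194.27² − (x − 140.9)² − (y + 118.9)² with x = 75.597, y = 60.201, so z ≈ 37.406 ≈ 37.4 km.

x ≈ 75.6 km, y ≈ 60.2 km, depth ≈ 37.4 km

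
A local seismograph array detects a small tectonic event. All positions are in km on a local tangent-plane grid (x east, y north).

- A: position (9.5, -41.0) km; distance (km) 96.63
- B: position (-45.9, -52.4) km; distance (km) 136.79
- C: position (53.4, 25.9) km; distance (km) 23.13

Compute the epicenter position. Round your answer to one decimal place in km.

(46.9, 48.1)

Circle about each station: (x − 9.5)² + (y + 41.0)² = 96.63²; (x + 45.9)² + (y + 52.4)² = 136.79²; (x − 53.4)² + (y − 25.9)² = 23.13².
Subtracting the A equation from the B and C equations removes the quadratic terms:
-110.8 x − 22.8 y = -6292.83
87.8 x + 133.8 y = 10553.48
Solving the 2×2 system: x ≈ 46.9, y ≈ 48.1 km.
Check against A (with the unrounded x, y): √((x − 9.5)²+(y + 41.0)²) = 96.63 ≈ 96.63 km. ✓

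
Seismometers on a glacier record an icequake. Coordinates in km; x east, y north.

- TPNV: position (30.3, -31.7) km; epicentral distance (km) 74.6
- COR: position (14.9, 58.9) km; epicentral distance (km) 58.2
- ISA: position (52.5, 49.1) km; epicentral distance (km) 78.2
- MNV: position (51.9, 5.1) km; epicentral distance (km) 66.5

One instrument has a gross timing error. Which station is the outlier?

Solve using three stations at a time. Using COR, ISA, MNV (subtract circle equations pairwise → linear system) gives (x, y) ≈ (-14.4, 8.8).
Distances from that point to each station vs reported:
  TPNV: calculated 60.3 vs reported 74.6 → residual 14.3 km
  COR: calculated 58.0 vs reported 58.2 → residual 0.2 km
  ISA: calculated 78.1 vs reported 78.2 → residual 0.1 km
  MNV: calculated 66.4 vs reported 66.5 → residual 0.1 km
COR, ISA, MNV are mutually consistent (residuals ≈ 0); TPNV is off by 14.3 km.

TPNV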